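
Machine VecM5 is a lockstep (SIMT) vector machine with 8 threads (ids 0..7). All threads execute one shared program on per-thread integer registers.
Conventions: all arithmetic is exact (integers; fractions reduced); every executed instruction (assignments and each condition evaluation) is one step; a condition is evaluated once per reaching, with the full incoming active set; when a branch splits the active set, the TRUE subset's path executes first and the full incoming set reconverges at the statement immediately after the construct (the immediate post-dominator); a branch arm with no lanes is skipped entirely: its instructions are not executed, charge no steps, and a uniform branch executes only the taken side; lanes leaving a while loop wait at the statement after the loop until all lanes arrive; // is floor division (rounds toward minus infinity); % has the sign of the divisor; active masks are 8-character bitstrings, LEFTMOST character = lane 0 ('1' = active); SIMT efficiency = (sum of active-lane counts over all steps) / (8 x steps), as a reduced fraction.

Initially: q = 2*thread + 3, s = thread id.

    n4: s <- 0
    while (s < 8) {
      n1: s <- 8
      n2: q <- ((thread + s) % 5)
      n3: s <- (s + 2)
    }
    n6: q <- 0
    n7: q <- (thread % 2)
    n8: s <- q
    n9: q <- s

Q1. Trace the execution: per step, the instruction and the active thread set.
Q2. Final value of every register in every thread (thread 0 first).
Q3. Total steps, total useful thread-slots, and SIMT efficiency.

step 0: s <- 0                       11111111
step 1: eval (s < 8)                 11111111
step 2: s <- 8                       11111111
step 3: q <- ((thread + s) % 5)      11111111
step 4: s <- (s + 2)                 11111111
step 5: eval (s < 8)                 11111111
step 6: q <- 0                       11111111
step 7: q <- (thread % 2)            11111111
step 8: s <- q                       11111111
step 9: q <- s                       11111111

Answer: 10 steps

q: 0,1,0,1,0,1,0,1
s: 0,1,0,1,0,1,0,1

steps = 10; useful = 80; efficiency = 80/80 = 1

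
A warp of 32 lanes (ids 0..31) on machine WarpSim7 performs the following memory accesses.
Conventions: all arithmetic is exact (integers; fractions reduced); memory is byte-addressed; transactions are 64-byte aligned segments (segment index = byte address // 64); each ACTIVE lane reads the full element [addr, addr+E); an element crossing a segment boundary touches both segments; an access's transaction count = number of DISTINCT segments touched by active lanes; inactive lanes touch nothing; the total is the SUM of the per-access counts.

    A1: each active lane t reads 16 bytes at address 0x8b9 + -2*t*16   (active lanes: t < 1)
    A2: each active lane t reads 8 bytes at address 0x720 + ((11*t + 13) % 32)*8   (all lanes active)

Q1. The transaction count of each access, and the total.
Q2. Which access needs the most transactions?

A1: 2 transactions
A2: 5 transactions

Answer: 2,5; total 7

Answer: A2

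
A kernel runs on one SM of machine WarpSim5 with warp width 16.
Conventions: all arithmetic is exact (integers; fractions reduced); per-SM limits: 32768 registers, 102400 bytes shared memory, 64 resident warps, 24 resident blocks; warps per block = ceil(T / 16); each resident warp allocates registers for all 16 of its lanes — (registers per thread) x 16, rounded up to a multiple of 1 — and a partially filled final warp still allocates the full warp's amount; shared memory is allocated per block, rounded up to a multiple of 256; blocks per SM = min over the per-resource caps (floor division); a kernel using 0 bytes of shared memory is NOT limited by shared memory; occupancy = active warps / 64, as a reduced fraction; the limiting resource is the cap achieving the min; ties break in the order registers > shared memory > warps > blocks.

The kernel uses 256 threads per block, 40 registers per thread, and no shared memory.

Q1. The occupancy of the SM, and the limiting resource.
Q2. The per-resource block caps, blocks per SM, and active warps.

Answer: occupancy 3/4, limited by registers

registers: 3 blocks
shared memory: no limit (kernel uses none)
warps: 4 blocks
blocks: 24 blocks

Answer: 3 blocks, 48 active warps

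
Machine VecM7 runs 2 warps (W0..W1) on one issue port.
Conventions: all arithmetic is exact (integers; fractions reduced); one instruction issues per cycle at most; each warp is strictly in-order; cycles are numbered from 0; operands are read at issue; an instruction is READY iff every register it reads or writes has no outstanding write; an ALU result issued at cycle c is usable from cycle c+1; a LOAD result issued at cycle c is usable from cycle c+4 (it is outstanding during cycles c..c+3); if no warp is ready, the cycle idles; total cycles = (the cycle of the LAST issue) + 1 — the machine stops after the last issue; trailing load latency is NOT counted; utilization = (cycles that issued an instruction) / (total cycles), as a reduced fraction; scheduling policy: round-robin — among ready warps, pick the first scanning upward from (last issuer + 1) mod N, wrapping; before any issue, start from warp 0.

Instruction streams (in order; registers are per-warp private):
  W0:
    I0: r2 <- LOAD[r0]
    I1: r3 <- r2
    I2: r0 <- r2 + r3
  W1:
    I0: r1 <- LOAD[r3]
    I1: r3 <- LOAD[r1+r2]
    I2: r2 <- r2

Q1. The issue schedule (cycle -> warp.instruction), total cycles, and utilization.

cycle 0: W0.I0
cycle 1: W1.I0
cycle 2: idle
cycle 3: idle
cycle 4: W0.I1
cycle 5: W1.I1
cycle 6: W0.I2
cycle 7: W1.I2

Answer: 8 cycles, utilization 3/4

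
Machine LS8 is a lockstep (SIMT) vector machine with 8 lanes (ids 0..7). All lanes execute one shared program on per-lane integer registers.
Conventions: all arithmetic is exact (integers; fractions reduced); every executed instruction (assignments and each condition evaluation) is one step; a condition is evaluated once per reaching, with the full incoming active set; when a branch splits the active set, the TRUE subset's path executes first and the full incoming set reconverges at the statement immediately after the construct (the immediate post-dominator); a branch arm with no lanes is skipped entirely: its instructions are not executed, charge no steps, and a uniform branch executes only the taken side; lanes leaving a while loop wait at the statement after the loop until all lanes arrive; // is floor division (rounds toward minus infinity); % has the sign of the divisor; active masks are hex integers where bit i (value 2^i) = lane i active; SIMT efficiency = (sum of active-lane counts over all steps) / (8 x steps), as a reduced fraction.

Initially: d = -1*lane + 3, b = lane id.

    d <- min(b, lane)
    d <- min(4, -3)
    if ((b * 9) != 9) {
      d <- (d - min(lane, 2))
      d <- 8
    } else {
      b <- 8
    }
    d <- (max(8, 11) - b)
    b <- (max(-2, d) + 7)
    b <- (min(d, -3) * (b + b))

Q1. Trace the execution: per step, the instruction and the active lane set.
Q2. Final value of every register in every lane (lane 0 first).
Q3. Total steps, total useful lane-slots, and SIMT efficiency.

step 0: d <- min(b, lane)            0xff
step 1: d <- min(4, -3)              0xff
step 2: eval ((b * 9) != 9)          0xff
step 3: d <- (d - min(lane, 2))      0xfd
step 4: d <- 8                       0xfd
step 5: b <- 8                       0x02
step 6: d <- (max(8, 11) - b)        0xff
step 7: b <- (max(-2, d) + 7)        0xff
step 8: b <- (min(d, -3) * (b + b))  0xff

Answer: 9 steps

d: 11,3,9,8,7,6,5,4
b: -108,-60,-96,-90,-84,-78,-72,-66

steps = 9; useful = 63; efficiency = 63/72 = 7/8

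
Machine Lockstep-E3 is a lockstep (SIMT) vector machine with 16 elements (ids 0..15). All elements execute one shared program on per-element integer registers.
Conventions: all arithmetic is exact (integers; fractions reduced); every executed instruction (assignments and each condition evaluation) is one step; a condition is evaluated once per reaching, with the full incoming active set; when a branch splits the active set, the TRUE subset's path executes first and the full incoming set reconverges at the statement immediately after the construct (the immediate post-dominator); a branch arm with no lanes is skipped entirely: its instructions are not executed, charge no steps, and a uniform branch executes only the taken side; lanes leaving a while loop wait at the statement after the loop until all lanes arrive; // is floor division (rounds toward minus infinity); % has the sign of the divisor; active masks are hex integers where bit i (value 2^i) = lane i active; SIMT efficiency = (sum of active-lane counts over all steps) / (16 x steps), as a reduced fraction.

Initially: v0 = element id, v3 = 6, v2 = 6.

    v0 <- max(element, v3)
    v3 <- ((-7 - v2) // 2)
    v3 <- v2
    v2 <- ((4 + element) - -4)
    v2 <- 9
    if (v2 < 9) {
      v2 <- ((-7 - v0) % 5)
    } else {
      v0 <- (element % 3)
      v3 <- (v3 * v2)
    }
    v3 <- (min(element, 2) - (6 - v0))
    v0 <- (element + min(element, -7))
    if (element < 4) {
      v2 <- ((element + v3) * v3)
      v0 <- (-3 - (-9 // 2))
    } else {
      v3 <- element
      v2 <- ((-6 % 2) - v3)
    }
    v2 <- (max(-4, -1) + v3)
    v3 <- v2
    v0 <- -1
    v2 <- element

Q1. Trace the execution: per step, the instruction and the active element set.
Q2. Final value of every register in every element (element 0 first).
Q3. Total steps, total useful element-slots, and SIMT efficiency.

step 0: v0 <- max(element, v3)       0xffff
step 1: v3 <- ((-7 - v2) // 2)       0xffff
step 2: v3 <- v2                     0xffff
step 3: v2 <- ((4 + element) - -4)   0xffff
step 4: v2 <- 9                      0xffff
step 5: eval (v2 < 9)                0xffff
step 6: v0 <- (element % 3)          0xffff
step 7: v3 <- (v3 * v2)              0xffff
step 8: v3 <- (min(element, 2) - (6 - v0)) 0xffff
step 9: v0 <- (element + min(element, -7)) 0xffff
step 10: eval (element < 4)           0xffff
step 11: v2 <- ((element + v3) * v3)  0x000f
step 12: v0 <- (-3 - (-9 // 2))       0x000f
step 13: v3 <- element                0xfff0
step 14: v2 <- ((-6 % 2) - v3)        0xfff0
step 15: v2 <- (max(-4, -1) + v3)     0xffff
step 16: v3 <- v2                     0xffff
step 17: v0 <- -1                     0xffff
step 18: v2 <- element                0xffff

Answer: 19 steps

v0: -1,-1,-1,-1,-1,-1,-1,-1,-1,-1,-1,-1,-1,-1,-1,-1
v3: -7,-5,-3,-5,3,4,5,6,7,8,9,10,11,12,13,14
v2: 0,1,2,3,4,5,6,7,8,9,10,11,12,13,14,15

steps = 19; useful = 272; efficiency = 272/304 = 17/19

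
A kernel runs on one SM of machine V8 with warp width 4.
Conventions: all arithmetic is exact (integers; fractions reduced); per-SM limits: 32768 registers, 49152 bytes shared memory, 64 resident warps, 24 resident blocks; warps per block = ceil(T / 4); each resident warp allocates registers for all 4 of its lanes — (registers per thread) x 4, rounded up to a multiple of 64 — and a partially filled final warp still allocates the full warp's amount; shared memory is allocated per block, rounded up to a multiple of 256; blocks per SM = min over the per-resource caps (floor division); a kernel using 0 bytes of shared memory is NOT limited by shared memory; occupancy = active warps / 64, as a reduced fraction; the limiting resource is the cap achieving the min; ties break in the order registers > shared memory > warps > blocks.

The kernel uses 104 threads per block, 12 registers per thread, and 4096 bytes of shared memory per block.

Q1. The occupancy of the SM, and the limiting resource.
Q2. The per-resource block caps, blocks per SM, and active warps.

Answer: occupancy 13/16, limited by warps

registers: 19 blocks
shared memory: 12 blocks
warps: 2 blocks
blocks: 24 blocks

Answer: 2 blocks, 52 active warps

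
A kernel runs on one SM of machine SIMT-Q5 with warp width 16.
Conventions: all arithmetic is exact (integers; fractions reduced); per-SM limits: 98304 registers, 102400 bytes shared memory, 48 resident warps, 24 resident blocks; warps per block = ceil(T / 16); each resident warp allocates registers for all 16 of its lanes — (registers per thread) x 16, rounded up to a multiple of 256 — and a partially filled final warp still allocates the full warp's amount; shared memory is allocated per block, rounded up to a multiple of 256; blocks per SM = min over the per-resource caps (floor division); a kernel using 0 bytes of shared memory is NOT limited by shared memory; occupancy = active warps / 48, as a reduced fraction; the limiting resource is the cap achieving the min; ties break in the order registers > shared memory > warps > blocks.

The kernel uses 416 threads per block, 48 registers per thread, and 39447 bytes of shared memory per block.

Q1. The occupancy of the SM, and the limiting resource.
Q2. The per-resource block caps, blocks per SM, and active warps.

Answer: occupancy 13/24, limited by warps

registers: 4 blocks
shared memory: 2 blocks
warps: 1 block
blocks: 24 blocks

Answer: 1 block, 26 active warps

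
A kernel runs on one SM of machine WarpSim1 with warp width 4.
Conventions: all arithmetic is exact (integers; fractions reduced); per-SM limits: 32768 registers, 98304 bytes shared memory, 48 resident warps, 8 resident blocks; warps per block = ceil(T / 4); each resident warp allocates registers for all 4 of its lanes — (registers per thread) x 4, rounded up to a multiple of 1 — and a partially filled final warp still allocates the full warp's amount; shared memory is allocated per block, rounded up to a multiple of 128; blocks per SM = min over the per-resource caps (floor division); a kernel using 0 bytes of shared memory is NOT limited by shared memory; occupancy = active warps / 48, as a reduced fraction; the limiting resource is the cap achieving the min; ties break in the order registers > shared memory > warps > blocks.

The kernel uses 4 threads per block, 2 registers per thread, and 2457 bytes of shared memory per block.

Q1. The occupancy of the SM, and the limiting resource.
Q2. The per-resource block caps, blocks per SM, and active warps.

Answer: occupancy 1/6, limited by blocks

registers: 4096 blocks
shared memory: 38 blocks
warps: 48 blocks
blocks: 8 blocks

Answer: 8 blocks, 8 active warps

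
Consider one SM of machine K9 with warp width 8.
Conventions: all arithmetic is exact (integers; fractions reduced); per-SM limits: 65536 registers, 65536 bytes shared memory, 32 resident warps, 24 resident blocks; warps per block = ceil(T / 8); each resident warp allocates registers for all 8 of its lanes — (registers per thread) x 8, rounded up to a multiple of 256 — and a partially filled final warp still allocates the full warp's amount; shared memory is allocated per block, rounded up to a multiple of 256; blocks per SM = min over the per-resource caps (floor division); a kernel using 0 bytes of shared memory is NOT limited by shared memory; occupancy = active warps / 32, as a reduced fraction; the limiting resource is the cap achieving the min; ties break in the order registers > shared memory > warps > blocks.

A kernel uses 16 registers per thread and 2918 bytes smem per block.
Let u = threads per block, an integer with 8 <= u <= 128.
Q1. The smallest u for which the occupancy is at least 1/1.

Answer: u = 9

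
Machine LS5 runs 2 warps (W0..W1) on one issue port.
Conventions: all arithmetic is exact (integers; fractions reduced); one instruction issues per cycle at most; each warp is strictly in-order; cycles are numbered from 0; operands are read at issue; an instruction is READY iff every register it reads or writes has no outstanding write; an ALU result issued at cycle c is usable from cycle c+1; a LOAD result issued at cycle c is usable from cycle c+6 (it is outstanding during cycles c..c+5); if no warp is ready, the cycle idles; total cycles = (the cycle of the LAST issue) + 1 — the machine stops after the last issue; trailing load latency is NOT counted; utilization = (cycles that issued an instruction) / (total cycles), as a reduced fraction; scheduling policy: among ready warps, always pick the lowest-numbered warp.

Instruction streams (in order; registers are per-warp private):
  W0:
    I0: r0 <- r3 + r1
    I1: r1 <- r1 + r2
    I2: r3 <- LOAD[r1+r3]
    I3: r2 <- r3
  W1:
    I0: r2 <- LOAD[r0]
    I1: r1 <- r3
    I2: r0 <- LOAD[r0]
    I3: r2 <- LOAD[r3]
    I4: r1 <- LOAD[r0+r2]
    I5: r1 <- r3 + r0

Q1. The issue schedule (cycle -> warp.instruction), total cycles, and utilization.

cycle 0: W0.I0
cycle 1: W0.I1
cycle 2: W0.I2
cycle 3: W1.I0
cycle 4: W1.I1
cycle 5: W1.I2
cycle 6: idle
cycle 7: idle
cycle 8: W0.I3
cycle 9: W1.I3
cycle 10: idle
cycle 11: idle
cycle 12: idle
cycle 13: idle
cycle 14: idle
cycle 15: W1.I4
cycle 16: idle
cycle 17: idle
cycle 18: idle
cycle 19: idle
cycle 20: idle
cycle 21: W1.I5

Answer: 22 cycles, utilization 5/11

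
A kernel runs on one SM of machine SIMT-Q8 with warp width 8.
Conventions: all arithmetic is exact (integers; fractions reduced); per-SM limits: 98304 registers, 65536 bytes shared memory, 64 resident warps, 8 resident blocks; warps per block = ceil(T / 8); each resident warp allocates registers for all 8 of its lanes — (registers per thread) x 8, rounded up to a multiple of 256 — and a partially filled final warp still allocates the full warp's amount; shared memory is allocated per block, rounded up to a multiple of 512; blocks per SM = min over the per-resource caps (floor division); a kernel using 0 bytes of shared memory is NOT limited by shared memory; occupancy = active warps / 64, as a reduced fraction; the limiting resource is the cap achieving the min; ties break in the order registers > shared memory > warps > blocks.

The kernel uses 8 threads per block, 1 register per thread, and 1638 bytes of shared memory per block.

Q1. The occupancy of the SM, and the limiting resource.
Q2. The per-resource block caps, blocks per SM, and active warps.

Answer: occupancy 1/8, limited by blocks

registers: 384 blocks
shared memory: 32 blocks
warps: 64 blocks
blocks: 8 blocks

Answer: 8 blocks, 8 active warps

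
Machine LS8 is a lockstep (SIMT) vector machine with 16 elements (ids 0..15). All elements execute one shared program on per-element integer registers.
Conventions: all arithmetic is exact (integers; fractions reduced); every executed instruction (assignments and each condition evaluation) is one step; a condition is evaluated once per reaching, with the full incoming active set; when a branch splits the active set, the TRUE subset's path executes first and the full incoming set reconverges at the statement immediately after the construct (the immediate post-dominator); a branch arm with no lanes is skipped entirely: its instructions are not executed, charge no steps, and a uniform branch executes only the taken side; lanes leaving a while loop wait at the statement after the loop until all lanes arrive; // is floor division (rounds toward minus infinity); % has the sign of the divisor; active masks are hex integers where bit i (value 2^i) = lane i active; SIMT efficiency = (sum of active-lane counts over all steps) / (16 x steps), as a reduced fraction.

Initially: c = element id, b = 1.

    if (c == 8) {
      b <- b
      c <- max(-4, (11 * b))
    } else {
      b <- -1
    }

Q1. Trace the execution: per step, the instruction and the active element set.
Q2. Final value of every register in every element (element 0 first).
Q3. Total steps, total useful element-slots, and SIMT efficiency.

step 0: eval (c == 8)                0xffff
step 1: b <- b                       0x0100
step 2: c <- max(-4, (11 * b))       0x0100
step 3: b <- -1                      0xfeff

Answer: 4 steps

c: 0,1,2,3,4,5,6,7,11,9,10,11,12,13,14,15
b: -1,-1,-1,-1,-1,-1,-1,-1,1,-1,-1,-1,-1,-1,-1,-1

steps = 4; useful = 33; efficiency = 33/64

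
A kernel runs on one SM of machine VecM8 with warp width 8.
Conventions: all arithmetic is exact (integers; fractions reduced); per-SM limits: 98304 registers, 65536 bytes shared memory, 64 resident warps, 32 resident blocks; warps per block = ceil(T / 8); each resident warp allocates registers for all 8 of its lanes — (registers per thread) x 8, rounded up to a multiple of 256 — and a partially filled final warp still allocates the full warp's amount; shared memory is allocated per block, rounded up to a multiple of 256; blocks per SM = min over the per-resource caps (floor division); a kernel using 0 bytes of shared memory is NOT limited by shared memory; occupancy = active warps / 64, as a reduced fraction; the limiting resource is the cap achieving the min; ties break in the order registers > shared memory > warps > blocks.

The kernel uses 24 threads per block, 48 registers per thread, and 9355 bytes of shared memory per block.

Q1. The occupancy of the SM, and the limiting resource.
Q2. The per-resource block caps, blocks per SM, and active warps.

Answer: occupancy 9/32, limited by shared memory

registers: 64 blocks
shared memory: 6 blocks
warps: 21 blocks
blocks: 32 blocks

Answer: 6 blocks, 18 active warps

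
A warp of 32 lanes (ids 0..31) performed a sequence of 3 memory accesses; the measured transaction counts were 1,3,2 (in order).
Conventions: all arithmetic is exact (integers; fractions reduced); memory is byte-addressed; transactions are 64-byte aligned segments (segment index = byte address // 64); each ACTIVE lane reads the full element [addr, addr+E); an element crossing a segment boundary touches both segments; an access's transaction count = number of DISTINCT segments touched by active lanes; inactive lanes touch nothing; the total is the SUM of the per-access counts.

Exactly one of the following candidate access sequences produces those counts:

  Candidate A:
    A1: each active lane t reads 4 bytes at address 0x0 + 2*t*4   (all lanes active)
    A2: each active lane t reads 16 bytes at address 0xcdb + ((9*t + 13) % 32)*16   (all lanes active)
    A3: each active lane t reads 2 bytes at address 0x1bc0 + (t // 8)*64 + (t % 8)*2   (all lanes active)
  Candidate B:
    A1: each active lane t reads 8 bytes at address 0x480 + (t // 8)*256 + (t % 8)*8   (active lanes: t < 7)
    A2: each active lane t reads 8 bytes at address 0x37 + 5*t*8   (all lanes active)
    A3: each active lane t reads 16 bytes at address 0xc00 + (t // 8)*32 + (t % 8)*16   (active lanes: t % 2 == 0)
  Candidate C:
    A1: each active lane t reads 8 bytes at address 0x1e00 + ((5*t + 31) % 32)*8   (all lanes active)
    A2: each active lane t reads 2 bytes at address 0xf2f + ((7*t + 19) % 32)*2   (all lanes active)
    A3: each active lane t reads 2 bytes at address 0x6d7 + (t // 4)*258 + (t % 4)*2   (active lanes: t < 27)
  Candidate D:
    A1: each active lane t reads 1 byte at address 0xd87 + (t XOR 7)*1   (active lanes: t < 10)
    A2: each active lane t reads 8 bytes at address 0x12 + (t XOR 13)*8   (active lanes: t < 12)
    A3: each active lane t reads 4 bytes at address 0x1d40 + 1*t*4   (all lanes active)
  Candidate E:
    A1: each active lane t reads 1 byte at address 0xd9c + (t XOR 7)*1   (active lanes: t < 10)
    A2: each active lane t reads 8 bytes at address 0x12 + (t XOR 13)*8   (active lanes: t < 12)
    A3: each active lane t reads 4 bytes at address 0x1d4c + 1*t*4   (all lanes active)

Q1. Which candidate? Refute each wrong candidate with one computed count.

A: A1 gives 4 transactions, not 1
B: A2 gives 21 transactions, not 3
C: A1 gives 4 transactions, not 1
E: A3 gives 3 transactions, not 2
D: all counts match (1,3,2)

Answer: D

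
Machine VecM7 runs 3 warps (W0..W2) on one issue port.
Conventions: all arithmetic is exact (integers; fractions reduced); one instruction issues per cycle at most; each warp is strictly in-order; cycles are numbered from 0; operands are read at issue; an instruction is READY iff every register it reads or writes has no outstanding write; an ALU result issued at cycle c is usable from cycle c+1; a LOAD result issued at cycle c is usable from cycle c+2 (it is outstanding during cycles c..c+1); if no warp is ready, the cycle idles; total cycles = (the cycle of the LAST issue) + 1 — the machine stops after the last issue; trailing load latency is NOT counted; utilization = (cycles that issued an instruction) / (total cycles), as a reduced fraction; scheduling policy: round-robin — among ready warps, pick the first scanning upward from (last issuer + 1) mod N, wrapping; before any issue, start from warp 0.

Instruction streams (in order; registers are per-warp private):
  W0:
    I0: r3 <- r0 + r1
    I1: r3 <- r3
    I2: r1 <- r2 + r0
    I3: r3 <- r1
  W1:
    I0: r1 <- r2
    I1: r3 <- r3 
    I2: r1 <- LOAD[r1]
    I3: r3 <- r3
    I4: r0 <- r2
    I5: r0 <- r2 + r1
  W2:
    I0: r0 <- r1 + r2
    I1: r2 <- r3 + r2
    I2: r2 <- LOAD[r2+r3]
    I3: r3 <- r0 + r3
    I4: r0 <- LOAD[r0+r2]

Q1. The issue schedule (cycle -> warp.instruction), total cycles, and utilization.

cycle 0: W0.I0
cycle 1: W1.I0
cycle 2: W2.I0
cycle 3: W0.I1
cycle 4: W1.I1
cycle 5: W2.I1
cycle 6: W0.I2
cycle 7: W1.I2
cycle 8: W2.I2
cycle 9: W0.I3
cycle 10: W1.I3
cycle 11: W2.I3
cycle 12: W1.I4
cycle 13: W2.I4
cycle 14: W1.I5

Answer: 15 cycles, utilization 1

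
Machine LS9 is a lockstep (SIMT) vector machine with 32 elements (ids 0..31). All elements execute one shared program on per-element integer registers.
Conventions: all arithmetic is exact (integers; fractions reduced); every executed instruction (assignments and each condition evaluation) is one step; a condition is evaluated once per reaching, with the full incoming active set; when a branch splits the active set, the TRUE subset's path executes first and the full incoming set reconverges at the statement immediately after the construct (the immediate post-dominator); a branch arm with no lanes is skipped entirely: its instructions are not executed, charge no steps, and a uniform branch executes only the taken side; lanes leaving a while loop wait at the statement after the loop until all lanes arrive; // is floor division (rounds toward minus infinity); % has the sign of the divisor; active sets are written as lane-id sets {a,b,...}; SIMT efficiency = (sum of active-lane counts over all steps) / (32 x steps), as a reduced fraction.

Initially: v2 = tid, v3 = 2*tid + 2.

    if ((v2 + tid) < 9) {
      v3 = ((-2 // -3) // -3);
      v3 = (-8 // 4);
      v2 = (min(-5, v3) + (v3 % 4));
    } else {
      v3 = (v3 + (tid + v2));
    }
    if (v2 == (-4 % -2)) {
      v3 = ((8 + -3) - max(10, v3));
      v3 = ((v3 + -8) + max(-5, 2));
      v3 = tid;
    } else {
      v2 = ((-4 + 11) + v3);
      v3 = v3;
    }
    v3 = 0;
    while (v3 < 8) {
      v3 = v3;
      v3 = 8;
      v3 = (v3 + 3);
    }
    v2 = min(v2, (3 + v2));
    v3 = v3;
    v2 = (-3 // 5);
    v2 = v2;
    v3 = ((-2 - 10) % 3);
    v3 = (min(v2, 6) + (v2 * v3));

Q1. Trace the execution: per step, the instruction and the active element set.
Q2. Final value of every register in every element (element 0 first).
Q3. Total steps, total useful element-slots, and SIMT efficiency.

step 0: eval ((v2 + tid) < 9)        {0,1,2,3,4,5,6,7,8,9,10,11,12,13,14,15,16,17,18,19,20,21,22,23,24,25,26,27,28,29,30,31}
step 1: v3 <- ((-2 // -3) // -3)     {0,1,2,3,4}
step 2: v3 <- (-8 // 4)              {0,1,2,3,4}
step 3: v2 <- (min(-5, v3) + (v3 % 4)) {0,1,2,3,4}
step 4: v3 <- (v3 + (tid + v2))      {5,6,7,8,9,10,11,12,13,14,15,16,17,18,19,20,21,22,23,24,25,26,27,28,29,30,31}
step 5: eval (v2 == (-4 % -2))       {0,1,2,3,4,5,6,7,8,9,10,11,12,13,14,15,16,17,18,19,20,21,22,23,24,25,26,27,28,29,30,31}
step 6: v2 <- ((-4 + 11) + v3)       {0,1,2,3,4,5,6,7,8,9,10,11,12,13,14,15,16,17,18,19,20,21,22,23,24,25,26,27,28,29,30,31}
step 7: v3 <- v3                     {0,1,2,3,4,5,6,7,8,9,10,11,12,13,14,15,16,17,18,19,20,21,22,23,24,25,26,27,28,29,30,31}
step 8: v3 <- 0                      {0,1,2,3,4,5,6,7,8,9,10,11,12,13,14,15,16,17,18,19,20,21,22,23,24,25,26,27,28,29,30,31}
step 9: eval (v3 < 8)                {0,1,2,3,4,5,6,7,8,9,10,11,12,13,14,15,16,17,18,19,20,21,22,23,24,25,26,27,28,29,30,31}
step 10: v3 <- v3                     {0,1,2,3,4,5,6,7,8,9,10,11,12,13,14,15,16,17,18,19,20,21,22,23,24,25,26,27,28,29,30,31}
step 11: v3 <- 8                      {0,1,2,3,4,5,6,7,8,9,10,11,12,13,14,15,16,17,18,19,20,21,22,23,24,25,26,27,28,29,30,31}
step 12: v3 <- (v3 + 3)               {0,1,2,3,4,5,6,7,8,9,10,11,12,13,14,15,16,17,18,19,20,21,22,23,24,25,26,27,28,29,30,31}
step 13: eval (v3 < 8)                {0,1,2,3,4,5,6,7,8,9,10,11,12,13,14,15,16,17,18,19,20,21,22,23,24,25,26,27,28,29,30,31}
step 14: v2 <- min(v2, (3 + v2))      {0,1,2,3,4,5,6,7,8,9,10,11,12,13,14,15,16,17,18,19,20,21,22,23,24,25,26,27,28,29,30,31}
step 15: v3 <- v3                     {0,1,2,3,4,5,6,7,8,9,10,11,12,13,14,15,16,17,18,19,20,21,22,23,24,25,26,27,28,29,30,31}
step 16: v2 <- (-3 // 5)              {0,1,2,3,4,5,6,7,8,9,10,11,12,13,14,15,16,17,18,19,20,21,22,23,24,25,26,27,28,29,30,31}
step 17: v2 <- v2                     {0,1,2,3,4,5,6,7,8,9,10,11,12,13,14,15,16,17,18,19,20,21,22,23,24,25,26,27,28,29,30,31}
step 18: v3 <- ((-2 - 10) % 3)        {0,1,2,3,4,5,6,7,8,9,10,11,12,13,14,15,16,17,18,19,20,21,22,23,24,25,26,27,28,29,30,31}
step 19: v3 <- (min(v2, 6) + (v2 * v3)) {0,1,2,3,4,5,6,7,8,9,10,11,12,13,14,15,16,17,18,19,20,21,22,23,24,25,26,27,28,29,30,31}

Answer: 20 steps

v2: -1,-1,-1,-1,-1,-1,-1,-1,-1,-1,-1,-1,-1,-1,-1,-1,-1,-1,-1,-1,-1,-1,-1,-1,-1,-1,-1,-1,-1,-1,-1,-1
v3: -1,-1,-1,-1,-1,-1,-1,-1,-1,-1,-1,-1,-1,-1,-1,-1,-1,-1,-1,-1,-1,-1,-1,-1,-1,-1,-1,-1,-1,-1,-1,-1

steps = 20; useful = 554; efficiency = 554/640 = 277/320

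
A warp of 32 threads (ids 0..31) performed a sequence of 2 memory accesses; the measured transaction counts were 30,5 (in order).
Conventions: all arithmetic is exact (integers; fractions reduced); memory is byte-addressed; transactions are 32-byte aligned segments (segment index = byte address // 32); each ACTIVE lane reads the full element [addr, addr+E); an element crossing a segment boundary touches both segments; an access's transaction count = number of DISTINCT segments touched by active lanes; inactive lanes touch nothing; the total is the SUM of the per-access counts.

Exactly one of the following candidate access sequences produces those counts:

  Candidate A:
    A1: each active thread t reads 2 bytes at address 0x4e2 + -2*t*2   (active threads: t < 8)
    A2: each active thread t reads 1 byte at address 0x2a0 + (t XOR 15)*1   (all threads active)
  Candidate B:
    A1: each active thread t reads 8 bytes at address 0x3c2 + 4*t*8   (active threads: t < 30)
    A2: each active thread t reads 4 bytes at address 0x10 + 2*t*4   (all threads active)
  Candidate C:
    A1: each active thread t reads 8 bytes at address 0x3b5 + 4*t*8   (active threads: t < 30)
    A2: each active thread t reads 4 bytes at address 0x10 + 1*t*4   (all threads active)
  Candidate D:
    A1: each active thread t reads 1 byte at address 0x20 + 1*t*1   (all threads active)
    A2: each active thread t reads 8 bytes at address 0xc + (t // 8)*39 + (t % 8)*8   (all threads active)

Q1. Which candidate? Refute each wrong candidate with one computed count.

A: A1 gives 2 transactions, not 30
B: A2 gives 9 transactions, not 5
D: A1 gives 1 transaction, not 30
C: all counts match (30,5)

Answer: C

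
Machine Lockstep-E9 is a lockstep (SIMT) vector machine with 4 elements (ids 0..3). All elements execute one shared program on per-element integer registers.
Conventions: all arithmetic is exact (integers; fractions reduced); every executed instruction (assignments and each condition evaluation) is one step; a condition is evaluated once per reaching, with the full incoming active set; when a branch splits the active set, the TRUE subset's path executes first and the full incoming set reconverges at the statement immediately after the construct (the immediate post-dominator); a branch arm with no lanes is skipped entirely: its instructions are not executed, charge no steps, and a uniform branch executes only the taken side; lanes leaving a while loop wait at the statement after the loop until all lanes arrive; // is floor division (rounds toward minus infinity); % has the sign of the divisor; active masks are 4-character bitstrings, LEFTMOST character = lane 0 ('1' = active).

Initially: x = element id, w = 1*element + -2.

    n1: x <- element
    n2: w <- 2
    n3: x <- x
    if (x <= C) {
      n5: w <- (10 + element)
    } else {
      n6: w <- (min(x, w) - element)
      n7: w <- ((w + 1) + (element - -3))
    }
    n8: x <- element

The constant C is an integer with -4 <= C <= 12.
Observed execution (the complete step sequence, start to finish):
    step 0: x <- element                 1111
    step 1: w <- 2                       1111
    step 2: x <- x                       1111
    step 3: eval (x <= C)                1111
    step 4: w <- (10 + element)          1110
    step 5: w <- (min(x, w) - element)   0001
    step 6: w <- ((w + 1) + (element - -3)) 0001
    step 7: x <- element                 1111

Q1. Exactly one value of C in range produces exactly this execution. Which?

Answer: C = 2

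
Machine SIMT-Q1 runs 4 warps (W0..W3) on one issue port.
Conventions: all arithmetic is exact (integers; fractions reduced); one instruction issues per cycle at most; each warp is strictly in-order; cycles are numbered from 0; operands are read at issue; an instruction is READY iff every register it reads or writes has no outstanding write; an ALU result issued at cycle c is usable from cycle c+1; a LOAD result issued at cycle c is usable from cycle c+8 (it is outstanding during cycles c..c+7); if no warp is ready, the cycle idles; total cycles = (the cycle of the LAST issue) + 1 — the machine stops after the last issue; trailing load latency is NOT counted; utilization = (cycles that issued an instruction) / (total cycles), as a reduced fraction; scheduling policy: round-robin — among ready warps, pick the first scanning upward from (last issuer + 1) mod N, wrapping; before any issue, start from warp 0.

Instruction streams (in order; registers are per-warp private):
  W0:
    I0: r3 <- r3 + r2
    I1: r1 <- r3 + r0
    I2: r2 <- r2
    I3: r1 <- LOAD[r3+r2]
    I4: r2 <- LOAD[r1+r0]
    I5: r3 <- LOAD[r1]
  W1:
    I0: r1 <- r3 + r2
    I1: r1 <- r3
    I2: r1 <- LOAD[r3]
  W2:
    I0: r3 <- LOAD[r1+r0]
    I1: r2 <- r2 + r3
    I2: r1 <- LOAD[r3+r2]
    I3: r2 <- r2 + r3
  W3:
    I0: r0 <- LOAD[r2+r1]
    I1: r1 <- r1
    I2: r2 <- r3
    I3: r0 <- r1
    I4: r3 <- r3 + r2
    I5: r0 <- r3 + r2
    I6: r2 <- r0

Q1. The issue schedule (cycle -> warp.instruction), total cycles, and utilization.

cycle 0: W0.I0
cycle 1: W1.I0
cycle 2: W2.I0
cycle 3: W3.I0
cycle 4: W0.I1
cycle 5: W1.I1
cycle 6: W3.I1
cycle 7: W0.I2
cycle 8: W1.I2
cycle 9: W3.I2
cycle 10: W0.I3
cycle 11: W2.I1
cycle 12: W3.I3
cycle 13: W2.I2
cycle 14: W3.I4
cycle 15: W2.I3
cycle 16: W3.I5
cycle 17: W3.I6
cycle 18: W0.I4
cycle 19: W0.I5

Answer: 20 cycles, utilization 1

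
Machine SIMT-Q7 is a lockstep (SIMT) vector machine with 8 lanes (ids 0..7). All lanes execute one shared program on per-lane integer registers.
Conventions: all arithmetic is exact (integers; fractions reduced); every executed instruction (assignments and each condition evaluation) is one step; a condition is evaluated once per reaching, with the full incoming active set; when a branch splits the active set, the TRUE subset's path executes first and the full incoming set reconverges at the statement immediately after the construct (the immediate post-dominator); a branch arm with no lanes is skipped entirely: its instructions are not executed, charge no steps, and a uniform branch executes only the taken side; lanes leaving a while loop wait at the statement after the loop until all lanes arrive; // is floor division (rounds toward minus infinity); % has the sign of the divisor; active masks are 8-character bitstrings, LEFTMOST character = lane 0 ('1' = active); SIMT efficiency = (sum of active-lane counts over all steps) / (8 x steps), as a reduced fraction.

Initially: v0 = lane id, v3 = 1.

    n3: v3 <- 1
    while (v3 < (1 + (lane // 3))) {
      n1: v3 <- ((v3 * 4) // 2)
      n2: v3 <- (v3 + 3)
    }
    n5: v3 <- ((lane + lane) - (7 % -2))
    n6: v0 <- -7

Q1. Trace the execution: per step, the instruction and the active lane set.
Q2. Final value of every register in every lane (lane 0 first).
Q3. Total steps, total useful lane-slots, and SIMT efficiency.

step 0: v3 <- 1                      11111111
step 1: eval (v3 < (1 + (lane // 3))) 11111111
step 2: v3 <- ((v3 * 4) // 2)        00011111
step 3: v3 <- (v3 + 3)               00011111
step 4: eval (v3 < (1 + (lane // 3))) 00011111
step 5: v3 <- ((lane + lane) - (7 % -2)) 11111111
step 6: v0 <- -7                     11111111

Answer: 7 steps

v0: -7,-7,-7,-7,-7,-7,-7,-7
v3: 1,3,5,7,9,11,13,15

steps = 7; useful = 47; efficiency = 47/56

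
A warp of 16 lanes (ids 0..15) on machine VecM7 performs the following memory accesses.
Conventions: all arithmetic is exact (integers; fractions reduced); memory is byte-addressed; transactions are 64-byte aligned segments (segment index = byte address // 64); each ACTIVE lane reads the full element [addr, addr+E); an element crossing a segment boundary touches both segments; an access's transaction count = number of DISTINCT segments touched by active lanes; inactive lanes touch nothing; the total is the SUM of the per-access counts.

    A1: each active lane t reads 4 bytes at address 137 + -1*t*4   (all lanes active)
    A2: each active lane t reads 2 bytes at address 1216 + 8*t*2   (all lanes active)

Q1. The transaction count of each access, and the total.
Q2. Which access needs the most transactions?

A1: 2 transactions
A2: 4 transactions

Answer: 2,4; total 6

Answer: A2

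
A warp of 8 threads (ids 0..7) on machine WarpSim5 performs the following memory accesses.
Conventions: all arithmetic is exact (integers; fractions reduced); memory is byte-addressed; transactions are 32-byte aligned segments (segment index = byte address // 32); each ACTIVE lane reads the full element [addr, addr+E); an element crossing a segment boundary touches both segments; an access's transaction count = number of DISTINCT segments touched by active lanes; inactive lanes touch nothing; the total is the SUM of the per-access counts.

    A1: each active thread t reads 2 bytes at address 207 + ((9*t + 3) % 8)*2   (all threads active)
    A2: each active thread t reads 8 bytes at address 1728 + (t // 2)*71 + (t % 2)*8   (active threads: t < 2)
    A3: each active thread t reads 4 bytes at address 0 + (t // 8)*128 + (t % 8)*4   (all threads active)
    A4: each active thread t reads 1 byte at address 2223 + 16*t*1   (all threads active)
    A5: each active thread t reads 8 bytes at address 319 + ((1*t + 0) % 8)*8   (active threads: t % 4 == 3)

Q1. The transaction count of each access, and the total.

A1: 1 transaction
A2: 1 transaction
A3: 1 transaction
A4: 4 transactions
A5: 2 transactions

Answer: 1,1,1,4,2; total 9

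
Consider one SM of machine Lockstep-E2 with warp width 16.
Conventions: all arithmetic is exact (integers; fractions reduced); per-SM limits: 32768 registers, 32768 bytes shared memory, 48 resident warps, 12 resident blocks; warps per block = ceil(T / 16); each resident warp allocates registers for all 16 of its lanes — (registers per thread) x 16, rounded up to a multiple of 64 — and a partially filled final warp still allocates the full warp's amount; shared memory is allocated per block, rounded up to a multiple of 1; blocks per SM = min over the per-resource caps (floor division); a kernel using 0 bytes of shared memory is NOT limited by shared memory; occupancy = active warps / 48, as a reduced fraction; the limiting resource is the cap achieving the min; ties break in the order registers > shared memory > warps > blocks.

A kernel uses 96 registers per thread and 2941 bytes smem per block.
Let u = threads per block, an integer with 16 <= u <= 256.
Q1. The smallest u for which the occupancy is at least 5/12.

Answer: u = 17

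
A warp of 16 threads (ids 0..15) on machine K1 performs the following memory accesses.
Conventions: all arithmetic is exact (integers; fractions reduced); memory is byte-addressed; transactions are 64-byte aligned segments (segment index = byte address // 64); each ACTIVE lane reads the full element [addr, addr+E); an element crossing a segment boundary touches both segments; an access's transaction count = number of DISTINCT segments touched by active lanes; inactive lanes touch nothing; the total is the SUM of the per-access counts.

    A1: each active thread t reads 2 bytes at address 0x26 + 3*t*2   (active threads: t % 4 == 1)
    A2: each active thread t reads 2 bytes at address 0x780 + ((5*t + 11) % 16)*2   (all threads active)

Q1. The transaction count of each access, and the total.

A1: 2 transactions
A2: 1 transaction

Answer: 2,1; total 3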